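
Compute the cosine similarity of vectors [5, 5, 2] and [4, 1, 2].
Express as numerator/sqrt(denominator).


dot = 29. |a|^2 = 54, |b|^2 = 21. cos = 29/sqrt(1134).

29/sqrt(1134)


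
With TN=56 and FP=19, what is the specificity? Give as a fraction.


Specificity = TN / (TN + FP) = 56 / 75 = 56/75.

56/75


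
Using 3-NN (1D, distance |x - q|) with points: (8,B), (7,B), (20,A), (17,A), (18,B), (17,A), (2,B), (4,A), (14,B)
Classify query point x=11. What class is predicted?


Distances: |8-11|=3, |7-11|=4, |20-11|=9, |17-11|=6, |18-11|=7, |17-11|=6, |2-11|=9, |4-11|=7, |14-11|=3. 3 nearest: (8,B), (14,B), (7,B). Counts: {'B': 3}. Majority class: B.

B


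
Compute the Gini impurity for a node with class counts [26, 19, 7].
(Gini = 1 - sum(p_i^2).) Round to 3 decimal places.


Total = 52. Proportions: 26/52, 19/52, 7/52. sum(p_i^2) = 0.4016. Gini = 1 - 0.4016 = 0.5984, which rounds to 0.598.

0.598


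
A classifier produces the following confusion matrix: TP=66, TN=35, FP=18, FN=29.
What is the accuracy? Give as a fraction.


Accuracy = (TP + TN) / (TP + TN + FP + FN) = (66 + 35) / 148 = 101/148.

101/148


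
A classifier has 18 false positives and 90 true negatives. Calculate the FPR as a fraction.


FPR = FP / (FP + TN) = 18 / 108 = 1/6.

1/6


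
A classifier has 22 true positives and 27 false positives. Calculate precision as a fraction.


Precision = TP / (TP + FP) = 22 / 49 = 22/49.

22/49


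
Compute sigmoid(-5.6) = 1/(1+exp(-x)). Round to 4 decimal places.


sigma(-5.6) = 1/(1+e^(5.6)) = 1/(1+270.426407) = 1/271.426407 = 0.0037.

0.0037


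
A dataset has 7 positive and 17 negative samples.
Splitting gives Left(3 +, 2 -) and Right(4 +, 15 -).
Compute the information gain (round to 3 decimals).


H(parent) = 0.8709. H(left) = 0.9710, H(right) = 0.7425. Weighted = (5/24)*0.9710 + (19/24)*0.7425 = 0.7901. IG = 0.8709 - 0.7901 = 0.0808, which rounds to 0.081.

0.081


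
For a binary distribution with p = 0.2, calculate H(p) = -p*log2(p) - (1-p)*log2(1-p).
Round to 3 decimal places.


H = -0.2*log2(0.2) - 0.8*log2(0.8) = 0.722.

0.722


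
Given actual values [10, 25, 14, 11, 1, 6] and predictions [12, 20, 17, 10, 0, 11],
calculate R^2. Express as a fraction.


Mean(y) = 67/6. SS_res = 65. SS_tot = 1985/6. R^2 = 1 - 65/(1985/6) = 319/397.

319/397


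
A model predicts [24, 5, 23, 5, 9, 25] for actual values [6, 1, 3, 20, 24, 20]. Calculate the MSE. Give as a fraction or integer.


MSE = (1/6) * ((6-24)^2=324 + (1-5)^2=16 + (3-23)^2=400 + (20-5)^2=225 + (24-9)^2=225 + (20-25)^2=25). Sum = 1215. MSE = 405/2.

405/2


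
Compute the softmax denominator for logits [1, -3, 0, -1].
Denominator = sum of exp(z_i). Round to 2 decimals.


Denom = e^1=2.7183 + e^-3=0.0498 + e^0=1.0000 + e^-1=0.3679. Sum = 4.1360, which rounds to 4.14.

4.14


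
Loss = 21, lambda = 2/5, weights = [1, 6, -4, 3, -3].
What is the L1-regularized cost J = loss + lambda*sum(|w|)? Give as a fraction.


L1 norm = sum(|w|) = 17. J = 21 + 2/5 * 17 = 139/5.

139/5


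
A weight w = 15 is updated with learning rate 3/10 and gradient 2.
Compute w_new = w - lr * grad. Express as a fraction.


w_new = 15 - 3/10 * 2 = 15 - 3/5 = 72/5.

72/5


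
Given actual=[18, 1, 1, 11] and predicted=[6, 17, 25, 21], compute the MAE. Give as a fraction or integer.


MAE = (1/4) * (|18-6|=12 + |1-17|=16 + |1-25|=24 + |11-21|=10). Sum = 62. MAE = 31/2.

31/2


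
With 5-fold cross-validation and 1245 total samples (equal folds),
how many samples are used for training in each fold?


Each validation fold has 1245/5 = 249 samples. Training set = 1245 - 249 = 996.

996


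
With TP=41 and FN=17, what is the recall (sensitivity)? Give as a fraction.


Recall = TP / (TP + FN) = 41 / 58 = 41/58.

41/58


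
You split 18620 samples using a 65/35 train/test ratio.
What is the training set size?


Test set = 18620 * 35% = 6517. Training set = 18620 - 6517 = 12103.

12103


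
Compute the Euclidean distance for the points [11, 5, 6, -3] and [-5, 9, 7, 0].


d = sqrt(sum of squared differences). (11--5)^2=256, (5-9)^2=16, (6-7)^2=1, (-3-0)^2=9. Sum = 282.

sqrt(282)


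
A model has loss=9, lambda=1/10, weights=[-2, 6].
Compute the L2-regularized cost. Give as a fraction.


L2 sq norm = sum(w^2) = 40. J = 9 + 1/10 * 40 = 13.

13


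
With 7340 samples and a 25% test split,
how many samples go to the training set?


Test set = 7340 * 25% = 1835. Training set = 7340 - 1835 = 5505.

5505


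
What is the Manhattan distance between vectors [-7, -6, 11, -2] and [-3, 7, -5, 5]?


d = sum of absolute differences: |-7--3|=4 + |-6-7|=13 + |11--5|=16 + |-2-5|=7 = 40.

40


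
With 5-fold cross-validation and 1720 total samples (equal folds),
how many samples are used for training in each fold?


Each validation fold has 1720/5 = 344 samples. Training set = 1720 - 344 = 1376.

1376


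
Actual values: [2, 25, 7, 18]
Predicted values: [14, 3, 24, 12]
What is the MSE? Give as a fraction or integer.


MSE = (1/4) * ((2-14)^2=144 + (25-3)^2=484 + (7-24)^2=289 + (18-12)^2=36). Sum = 953. MSE = 953/4.

953/4


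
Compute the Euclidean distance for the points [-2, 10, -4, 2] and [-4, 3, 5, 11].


d = sqrt(sum of squared differences). (-2--4)^2=4, (10-3)^2=49, (-4-5)^2=81, (2-11)^2=81. Sum = 215.

sqrt(215)


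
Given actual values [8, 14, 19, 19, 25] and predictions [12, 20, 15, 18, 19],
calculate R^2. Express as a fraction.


Mean(y) = 17. SS_res = 105. SS_tot = 162. R^2 = 1 - 105/(162) = 19/54.

19/54


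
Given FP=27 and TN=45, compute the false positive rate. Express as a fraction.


FPR = FP / (FP + TN) = 27 / 72 = 3/8.

3/8


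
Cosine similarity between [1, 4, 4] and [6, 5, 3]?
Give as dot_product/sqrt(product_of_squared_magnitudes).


dot = 38. |a|^2 = 33, |b|^2 = 70. cos = 38/sqrt(2310).

38/sqrt(2310)


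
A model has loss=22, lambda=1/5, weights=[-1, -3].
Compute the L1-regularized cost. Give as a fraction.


L1 norm = sum(|w|) = 4. J = 22 + 1/5 * 4 = 114/5.

114/5


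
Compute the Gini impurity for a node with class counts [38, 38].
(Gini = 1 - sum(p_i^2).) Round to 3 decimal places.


Total = 76. Proportions: 38/76, 38/76. sum(p_i^2) = 0.5000. Gini = 1 - 0.5000 = 0.5000, which rounds to 0.500.

0.500


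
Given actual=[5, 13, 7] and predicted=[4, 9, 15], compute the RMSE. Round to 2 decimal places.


MSE = 27.0000. RMSE = sqrt(27.0000) = 5.20.

5.20


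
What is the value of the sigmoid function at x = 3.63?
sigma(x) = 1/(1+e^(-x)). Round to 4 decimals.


sigma(3.63) = 1/(1+e^(-3.63)) = 1/(1+0.026516) = 1/1.026516 = 0.9742.

0.9742


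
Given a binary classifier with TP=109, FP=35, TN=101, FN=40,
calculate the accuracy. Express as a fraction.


Accuracy = (TP + TN) / (TP + TN + FP + FN) = (109 + 101) / 285 = 14/19.

14/19


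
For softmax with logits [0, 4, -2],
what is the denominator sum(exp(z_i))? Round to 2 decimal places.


Denom = e^0=1.0000 + e^4=54.5982 + e^-2=0.1353. Sum = 55.7335, which rounds to 55.73.

55.73


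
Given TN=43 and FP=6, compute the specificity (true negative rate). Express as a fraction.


Specificity = TN / (TN + FP) = 43 / 49 = 43/49.

43/49


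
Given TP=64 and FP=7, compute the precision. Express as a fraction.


Precision = TP / (TP + FP) = 64 / 71 = 64/71.

64/71


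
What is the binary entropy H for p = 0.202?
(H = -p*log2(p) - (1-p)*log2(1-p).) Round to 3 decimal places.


H = -0.202*log2(0.202) - 0.798*log2(0.798) = 0.726.

0.726


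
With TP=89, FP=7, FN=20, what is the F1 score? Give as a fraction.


Precision = 89/96 = 89/96. Recall = 89/109 = 89/109. F1 = 2*P*R/(P+R) = 178/205.

178/205


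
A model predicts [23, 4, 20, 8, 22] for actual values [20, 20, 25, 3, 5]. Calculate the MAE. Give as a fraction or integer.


MAE = (1/5) * (|20-23|=3 + |20-4|=16 + |25-20|=5 + |3-8|=5 + |5-22|=17). Sum = 46. MAE = 46/5.

46/5


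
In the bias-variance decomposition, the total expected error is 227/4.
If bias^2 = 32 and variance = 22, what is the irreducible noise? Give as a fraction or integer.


Total error = bias^2 + variance + irreducible noise. So irreducible noise = 227/4 - 32 - 22 = 11/4.

11/4


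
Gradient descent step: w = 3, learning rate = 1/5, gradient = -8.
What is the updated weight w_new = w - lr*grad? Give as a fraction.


w_new = 3 - 1/5 * -8 = 3 - -8/5 = 23/5.

23/5


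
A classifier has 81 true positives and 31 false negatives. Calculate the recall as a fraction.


Recall = TP / (TP + FN) = 81 / 112 = 81/112.

81/112


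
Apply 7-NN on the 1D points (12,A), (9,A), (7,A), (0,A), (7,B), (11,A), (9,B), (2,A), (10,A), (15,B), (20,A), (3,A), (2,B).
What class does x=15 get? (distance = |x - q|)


Distances: |12-15|=3, |9-15|=6, |7-15|=8, |0-15|=15, |7-15|=8, |11-15|=4, |9-15|=6, |2-15|=13, |10-15|=5, |15-15|=0, |20-15|=5, |3-15|=12, |2-15|=13. 7 nearest: (15,B), (12,A), (11,A), (10,A), (20,A), (9,A), (9,B). Counts: {'B': 2, 'A': 5}. Majority class: A.

A


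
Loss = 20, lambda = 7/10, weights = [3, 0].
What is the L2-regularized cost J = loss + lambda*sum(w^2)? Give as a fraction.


L2 sq norm = sum(w^2) = 9. J = 20 + 7/10 * 9 = 263/10.

263/10


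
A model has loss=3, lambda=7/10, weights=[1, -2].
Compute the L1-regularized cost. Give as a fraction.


L1 norm = sum(|w|) = 3. J = 3 + 7/10 * 3 = 51/10.

51/10


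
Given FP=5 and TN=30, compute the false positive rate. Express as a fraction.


FPR = FP / (FP + TN) = 5 / 35 = 1/7.

1/7


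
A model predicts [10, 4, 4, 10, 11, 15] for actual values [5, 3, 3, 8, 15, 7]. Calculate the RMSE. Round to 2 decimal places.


MSE = 18.5000. RMSE = sqrt(18.5000) = 4.30.

4.30


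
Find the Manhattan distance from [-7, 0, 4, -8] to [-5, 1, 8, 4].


d = sum of absolute differences: |-7--5|=2 + |0-1|=1 + |4-8|=4 + |-8-4|=12 = 19.

19


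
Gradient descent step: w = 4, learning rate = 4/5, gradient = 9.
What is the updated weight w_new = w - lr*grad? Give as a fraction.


w_new = 4 - 4/5 * 9 = 4 - 36/5 = -16/5.

-16/5


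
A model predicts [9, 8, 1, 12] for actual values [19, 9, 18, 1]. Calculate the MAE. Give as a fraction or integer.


MAE = (1/4) * (|19-9|=10 + |9-8|=1 + |18-1|=17 + |1-12|=11). Sum = 39. MAE = 39/4.

39/4


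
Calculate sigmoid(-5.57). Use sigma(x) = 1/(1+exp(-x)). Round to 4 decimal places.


sigma(-5.57) = 1/(1+e^(5.57)) = 1/(1+262.434099) = 1/263.434099 = 0.0038.

0.0038


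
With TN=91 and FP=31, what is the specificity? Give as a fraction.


Specificity = TN / (TN + FP) = 91 / 122 = 91/122.

91/122


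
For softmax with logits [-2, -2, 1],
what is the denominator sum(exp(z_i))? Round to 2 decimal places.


Denom = e^-2=0.1353 + e^-2=0.1353 + e^1=2.7183. Sum = 2.9889, which rounds to 2.99.

2.99


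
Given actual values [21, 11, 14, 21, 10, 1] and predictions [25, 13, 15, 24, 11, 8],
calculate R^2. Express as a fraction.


Mean(y) = 13. SS_res = 80. SS_tot = 286. R^2 = 1 - 80/(286) = 103/143.

103/143


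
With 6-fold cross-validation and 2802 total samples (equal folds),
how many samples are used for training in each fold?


Each validation fold has 2802/6 = 467 samples. Training set = 2802 - 467 = 2335.

2335


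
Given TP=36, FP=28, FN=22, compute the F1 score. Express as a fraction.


Precision = 36/64 = 9/16. Recall = 36/58 = 18/29. F1 = 2*P*R/(P+R) = 36/61.

36/61


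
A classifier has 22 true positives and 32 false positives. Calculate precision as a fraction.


Precision = TP / (TP + FP) = 22 / 54 = 11/27.

11/27


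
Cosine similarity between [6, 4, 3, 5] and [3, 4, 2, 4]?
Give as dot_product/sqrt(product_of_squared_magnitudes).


dot = 60. |a|^2 = 86, |b|^2 = 45. cos = 60/sqrt(3870).

60/sqrt(3870)


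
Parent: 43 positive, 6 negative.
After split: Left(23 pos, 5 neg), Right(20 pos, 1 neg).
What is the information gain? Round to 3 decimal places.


H(parent) = 0.5364. H(left) = 0.6769, H(right) = 0.2762. Weighted = (28/49)*0.6769 + (21/49)*0.2762 = 0.5052. IG = 0.5364 - 0.5052 = 0.0312, which rounds to 0.031.

0.031


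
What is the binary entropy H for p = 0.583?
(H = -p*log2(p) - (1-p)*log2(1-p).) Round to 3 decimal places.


H = -0.583*log2(0.583) - 0.417*log2(0.417) = 0.980.

0.980


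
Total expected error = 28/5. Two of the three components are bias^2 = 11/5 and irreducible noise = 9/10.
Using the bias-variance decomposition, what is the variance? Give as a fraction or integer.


Total error = bias^2 + variance + irreducible noise. So variance = 28/5 - 11/5 - 9/10 = 5/2.

5/2


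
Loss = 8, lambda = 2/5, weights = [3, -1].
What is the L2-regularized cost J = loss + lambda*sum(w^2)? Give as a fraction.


L2 sq norm = sum(w^2) = 10. J = 8 + 2/5 * 10 = 12.

12


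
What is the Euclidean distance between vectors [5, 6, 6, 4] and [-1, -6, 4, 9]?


d = sqrt(sum of squared differences). (5--1)^2=36, (6--6)^2=144, (6-4)^2=4, (4-9)^2=25. Sum = 209.

sqrt(209)


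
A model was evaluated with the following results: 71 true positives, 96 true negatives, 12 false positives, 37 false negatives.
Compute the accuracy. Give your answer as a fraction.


Accuracy = (TP + TN) / (TP + TN + FP + FN) = (71 + 96) / 216 = 167/216.

167/216


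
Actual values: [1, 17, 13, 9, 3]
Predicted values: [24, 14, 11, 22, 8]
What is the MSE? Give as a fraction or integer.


MSE = (1/5) * ((1-24)^2=529 + (17-14)^2=9 + (13-11)^2=4 + (9-22)^2=169 + (3-8)^2=25). Sum = 736. MSE = 736/5.

736/5


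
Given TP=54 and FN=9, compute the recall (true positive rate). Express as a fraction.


Recall = TP / (TP + FN) = 54 / 63 = 6/7.

6/7


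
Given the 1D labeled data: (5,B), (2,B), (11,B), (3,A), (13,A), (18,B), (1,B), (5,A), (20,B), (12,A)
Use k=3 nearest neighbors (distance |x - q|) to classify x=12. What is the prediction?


Distances: |5-12|=7, |2-12|=10, |11-12|=1, |3-12|=9, |13-12|=1, |18-12|=6, |1-12|=11, |5-12|=7, |20-12|=8, |12-12|=0. 3 nearest: (12,A), (13,A), (11,B). Counts: {'A': 2, 'B': 1}. Majority class: A.

A


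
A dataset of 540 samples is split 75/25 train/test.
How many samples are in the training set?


Test set = 540 * 25% = 135. Training set = 540 - 135 = 405.

405


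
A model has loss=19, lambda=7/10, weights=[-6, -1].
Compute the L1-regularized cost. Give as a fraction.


L1 norm = sum(|w|) = 7. J = 19 + 7/10 * 7 = 239/10.

239/10


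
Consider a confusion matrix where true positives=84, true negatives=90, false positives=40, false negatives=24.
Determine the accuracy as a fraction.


Accuracy = (TP + TN) / (TP + TN + FP + FN) = (84 + 90) / 238 = 87/119.

87/119


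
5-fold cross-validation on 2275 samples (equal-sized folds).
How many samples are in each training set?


Each validation fold has 2275/5 = 455 samples. Training set = 2275 - 455 = 1820.

1820


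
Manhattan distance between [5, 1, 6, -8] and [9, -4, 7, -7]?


d = sum of absolute differences: |5-9|=4 + |1--4|=5 + |6-7|=1 + |-8--7|=1 = 11.

11


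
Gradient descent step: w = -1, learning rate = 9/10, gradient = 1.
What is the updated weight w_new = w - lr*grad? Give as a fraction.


w_new = -1 - 9/10 * 1 = -1 - 9/10 = -19/10.

-19/10


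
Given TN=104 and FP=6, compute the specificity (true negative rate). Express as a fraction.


Specificity = TN / (TN + FP) = 104 / 110 = 52/55.

52/55


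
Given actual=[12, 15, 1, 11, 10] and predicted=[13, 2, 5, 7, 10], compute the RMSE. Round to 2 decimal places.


MSE = 40.4000. RMSE = sqrt(40.4000) = 6.36.

6.36


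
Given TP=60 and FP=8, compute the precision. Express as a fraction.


Precision = TP / (TP + FP) = 60 / 68 = 15/17.

15/17


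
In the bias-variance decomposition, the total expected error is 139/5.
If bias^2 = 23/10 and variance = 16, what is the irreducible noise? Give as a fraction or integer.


Total error = bias^2 + variance + irreducible noise. So irreducible noise = 139/5 - 23/10 - 16 = 19/2.

19/2


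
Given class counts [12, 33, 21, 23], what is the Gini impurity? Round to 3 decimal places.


Total = 89. Proportions: 12/89, 33/89, 21/89, 23/89. sum(p_i^2) = 0.2781. Gini = 1 - 0.2781 = 0.7219, which rounds to 0.722.

0.722


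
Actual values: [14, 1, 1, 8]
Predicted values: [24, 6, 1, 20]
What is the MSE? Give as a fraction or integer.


MSE = (1/4) * ((14-24)^2=100 + (1-6)^2=25 + (1-1)^2=0 + (8-20)^2=144). Sum = 269. MSE = 269/4.

269/4


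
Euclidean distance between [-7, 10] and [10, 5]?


d = sqrt(sum of squared differences). (-7-10)^2=289, (10-5)^2=25. Sum = 314.

sqrt(314)


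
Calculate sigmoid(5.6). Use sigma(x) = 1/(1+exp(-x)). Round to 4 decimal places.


sigma(5.6) = 1/(1+e^(-5.6)) = 1/(1+0.003698) = 1/1.003698 = 0.9963.

0.9963


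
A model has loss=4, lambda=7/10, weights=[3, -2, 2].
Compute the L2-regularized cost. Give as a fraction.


L2 sq norm = sum(w^2) = 17. J = 4 + 7/10 * 17 = 159/10.

159/10


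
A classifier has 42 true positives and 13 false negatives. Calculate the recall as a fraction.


Recall = TP / (TP + FN) = 42 / 55 = 42/55.

42/55


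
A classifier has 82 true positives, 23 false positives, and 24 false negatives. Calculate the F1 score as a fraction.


Precision = 82/105 = 82/105. Recall = 82/106 = 41/53. F1 = 2*P*R/(P+R) = 164/211.

164/211


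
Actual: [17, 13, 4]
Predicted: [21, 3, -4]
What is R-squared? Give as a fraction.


Mean(y) = 34/3. SS_res = 180. SS_tot = 266/3. R^2 = 1 - 180/(266/3) = -137/133.

-137/133


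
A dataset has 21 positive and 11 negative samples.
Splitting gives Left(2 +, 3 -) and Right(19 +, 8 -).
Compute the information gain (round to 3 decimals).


H(parent) = 0.9284. H(left) = 0.9710, H(right) = 0.8767. Weighted = (5/32)*0.9710 + (27/32)*0.8767 = 0.8914. IG = 0.9284 - 0.8914 = 0.0370, which rounds to 0.037.

0.037


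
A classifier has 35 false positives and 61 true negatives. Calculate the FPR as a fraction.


FPR = FP / (FP + TN) = 35 / 96 = 35/96.

35/96


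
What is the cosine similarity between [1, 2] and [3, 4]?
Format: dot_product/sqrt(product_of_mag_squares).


dot = 11. |a|^2 = 5, |b|^2 = 25. cos = 11/sqrt(125).

11/sqrt(125)


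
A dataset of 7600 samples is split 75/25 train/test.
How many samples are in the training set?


Test set = 7600 * 25% = 1900. Training set = 7600 - 1900 = 5700.

5700


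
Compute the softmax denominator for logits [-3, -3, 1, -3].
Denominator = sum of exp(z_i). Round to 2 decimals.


Denom = e^-3=0.0498 + e^-3=0.0498 + e^1=2.7183 + e^-3=0.0498. Sum = 2.8677, which rounds to 2.87.

2.87


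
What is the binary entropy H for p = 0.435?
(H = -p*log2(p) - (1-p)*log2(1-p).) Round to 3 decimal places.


H = -0.435*log2(0.435) - 0.565*log2(0.565) = 0.988.

0.988


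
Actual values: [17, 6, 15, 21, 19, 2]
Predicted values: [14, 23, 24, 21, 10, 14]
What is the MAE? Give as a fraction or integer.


MAE = (1/6) * (|17-14|=3 + |6-23|=17 + |15-24|=9 + |21-21|=0 + |19-10|=9 + |2-14|=12). Sum = 50. MAE = 25/3.

25/3


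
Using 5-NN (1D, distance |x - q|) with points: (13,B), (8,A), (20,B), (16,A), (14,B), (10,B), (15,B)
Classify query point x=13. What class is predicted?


Distances: |13-13|=0, |8-13|=5, |20-13|=7, |16-13|=3, |14-13|=1, |10-13|=3, |15-13|=2. 5 nearest: (13,B), (14,B), (15,B), (16,A), (10,B). Counts: {'B': 4, 'A': 1}. Majority class: B.

B


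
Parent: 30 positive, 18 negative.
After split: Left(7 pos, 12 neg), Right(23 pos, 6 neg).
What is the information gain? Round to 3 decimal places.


H(parent) = 0.9544. H(left) = 0.9495, H(right) = 0.7355. Weighted = (19/48)*0.9495 + (29/48)*0.7355 = 0.8202. IG = 0.9544 - 0.8202 = 0.1342, which rounds to 0.134.

0.134


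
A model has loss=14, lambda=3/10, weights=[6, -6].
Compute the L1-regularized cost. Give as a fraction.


L1 norm = sum(|w|) = 12. J = 14 + 3/10 * 12 = 88/5.

88/5


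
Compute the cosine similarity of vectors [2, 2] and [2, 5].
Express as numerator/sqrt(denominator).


dot = 14. |a|^2 = 8, |b|^2 = 29. cos = 14/sqrt(232).

14/sqrt(232)


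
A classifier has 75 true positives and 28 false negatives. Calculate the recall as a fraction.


Recall = TP / (TP + FN) = 75 / 103 = 75/103.

75/103


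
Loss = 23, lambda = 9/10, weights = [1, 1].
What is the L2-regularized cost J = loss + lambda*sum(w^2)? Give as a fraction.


L2 sq norm = sum(w^2) = 2. J = 23 + 9/10 * 2 = 124/5.

124/5


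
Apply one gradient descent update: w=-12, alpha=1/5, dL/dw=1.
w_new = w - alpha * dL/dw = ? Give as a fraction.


w_new = -12 - 1/5 * 1 = -12 - 1/5 = -61/5.

-61/5


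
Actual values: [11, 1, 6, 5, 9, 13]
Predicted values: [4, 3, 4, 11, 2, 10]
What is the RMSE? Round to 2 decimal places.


MSE = 25.1667. RMSE = sqrt(25.1667) = 5.02.

5.02


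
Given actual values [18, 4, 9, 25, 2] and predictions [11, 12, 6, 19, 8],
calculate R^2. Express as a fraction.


Mean(y) = 58/5. SS_res = 194. SS_tot = 1886/5. R^2 = 1 - 194/(1886/5) = 458/943.

458/943


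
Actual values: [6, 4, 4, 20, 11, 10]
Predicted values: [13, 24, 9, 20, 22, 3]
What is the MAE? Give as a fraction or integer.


MAE = (1/6) * (|6-13|=7 + |4-24|=20 + |4-9|=5 + |20-20|=0 + |11-22|=11 + |10-3|=7). Sum = 50. MAE = 25/3.

25/3


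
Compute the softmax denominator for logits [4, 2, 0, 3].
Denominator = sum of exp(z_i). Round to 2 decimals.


Denom = e^4=54.5982 + e^2=7.3891 + e^0=1.0000 + e^3=20.0855. Sum = 83.0728, which rounds to 83.07.

83.07


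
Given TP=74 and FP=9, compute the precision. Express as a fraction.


Precision = TP / (TP + FP) = 74 / 83 = 74/83.

74/83


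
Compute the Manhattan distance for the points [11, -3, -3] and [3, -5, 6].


d = sum of absolute differences: |11-3|=8 + |-3--5|=2 + |-3-6|=9 = 19.

19


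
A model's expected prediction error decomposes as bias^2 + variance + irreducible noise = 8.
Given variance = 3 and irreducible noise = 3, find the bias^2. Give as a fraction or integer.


Total error = bias^2 + variance + irreducible noise. So bias^2 = 8 - 3 - 3 = 2.

2


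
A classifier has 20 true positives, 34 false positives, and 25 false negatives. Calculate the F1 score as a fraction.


Precision = 20/54 = 10/27. Recall = 20/45 = 4/9. F1 = 2*P*R/(P+R) = 40/99.

40/99


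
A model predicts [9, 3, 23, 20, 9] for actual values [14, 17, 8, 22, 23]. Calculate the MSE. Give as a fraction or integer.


MSE = (1/5) * ((14-9)^2=25 + (17-3)^2=196 + (8-23)^2=225 + (22-20)^2=4 + (23-9)^2=196). Sum = 646. MSE = 646/5.

646/5


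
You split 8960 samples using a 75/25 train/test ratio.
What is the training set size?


Test set = 8960 * 25% = 2240. Training set = 8960 - 2240 = 6720.

6720


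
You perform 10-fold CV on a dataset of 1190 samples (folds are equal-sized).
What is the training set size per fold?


Each validation fold has 1190/10 = 119 samples. Training set = 1190 - 119 = 1071.

1071


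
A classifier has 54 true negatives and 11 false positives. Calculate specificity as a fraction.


Specificity = TN / (TN + FP) = 54 / 65 = 54/65.

54/65


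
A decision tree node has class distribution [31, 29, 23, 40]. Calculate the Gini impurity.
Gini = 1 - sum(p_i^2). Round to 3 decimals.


Total = 123. Proportions: 31/123, 29/123, 23/123, 40/123. sum(p_i^2) = 0.2598. Gini = 1 - 0.2598 = 0.7402, which rounds to 0.740.

0.740


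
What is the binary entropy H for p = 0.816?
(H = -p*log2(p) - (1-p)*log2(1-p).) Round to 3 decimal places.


H = -0.816*log2(0.816) - 0.184*log2(0.184) = 0.689.

0.689


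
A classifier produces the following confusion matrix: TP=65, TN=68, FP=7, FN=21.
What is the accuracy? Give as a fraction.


Accuracy = (TP + TN) / (TP + TN + FP + FN) = (65 + 68) / 161 = 19/23.

19/23


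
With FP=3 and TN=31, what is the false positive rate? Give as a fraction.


FPR = FP / (FP + TN) = 3 / 34 = 3/34.

3/34


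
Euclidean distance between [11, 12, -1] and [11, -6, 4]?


d = sqrt(sum of squared differences). (11-11)^2=0, (12--6)^2=324, (-1-4)^2=25. Sum = 349.

sqrt(349)


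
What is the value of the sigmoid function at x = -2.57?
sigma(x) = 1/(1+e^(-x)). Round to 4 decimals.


sigma(-2.57) = 1/(1+e^(2.57)) = 1/(1+13.065824) = 1/14.065824 = 0.0711.

0.0711


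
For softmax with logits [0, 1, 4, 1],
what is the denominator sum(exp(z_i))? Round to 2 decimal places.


Denom = e^0=1.0000 + e^1=2.7183 + e^4=54.5982 + e^1=2.7183. Sum = 61.0348, which rounds to 61.03.

61.03


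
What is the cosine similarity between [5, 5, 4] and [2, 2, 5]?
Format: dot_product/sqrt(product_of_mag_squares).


dot = 40. |a|^2 = 66, |b|^2 = 33. cos = 40/sqrt(2178).

40/sqrt(2178)


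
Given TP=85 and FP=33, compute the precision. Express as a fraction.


Precision = TP / (TP + FP) = 85 / 118 = 85/118.

85/118


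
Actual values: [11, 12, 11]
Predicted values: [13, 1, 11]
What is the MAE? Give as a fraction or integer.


MAE = (1/3) * (|11-13|=2 + |12-1|=11 + |11-11|=0). Sum = 13. MAE = 13/3.

13/3


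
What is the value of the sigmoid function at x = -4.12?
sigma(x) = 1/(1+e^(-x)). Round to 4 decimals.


sigma(-4.12) = 1/(1+e^(4.12)) = 1/(1+61.559242) = 1/62.559242 = 0.0160.

0.0160


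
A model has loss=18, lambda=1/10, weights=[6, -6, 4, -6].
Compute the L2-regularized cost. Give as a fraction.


L2 sq norm = sum(w^2) = 124. J = 18 + 1/10 * 124 = 152/5.

152/5


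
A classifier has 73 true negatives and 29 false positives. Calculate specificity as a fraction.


Specificity = TN / (TN + FP) = 73 / 102 = 73/102.

73/102


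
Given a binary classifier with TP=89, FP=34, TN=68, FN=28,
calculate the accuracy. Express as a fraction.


Accuracy = (TP + TN) / (TP + TN + FP + FN) = (89 + 68) / 219 = 157/219.

157/219


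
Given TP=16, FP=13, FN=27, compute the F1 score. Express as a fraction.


Precision = 16/29 = 16/29. Recall = 16/43 = 16/43. F1 = 2*P*R/(P+R) = 4/9.

4/9


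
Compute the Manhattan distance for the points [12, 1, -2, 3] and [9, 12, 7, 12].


d = sum of absolute differences: |12-9|=3 + |1-12|=11 + |-2-7|=9 + |3-12|=9 = 32.

32


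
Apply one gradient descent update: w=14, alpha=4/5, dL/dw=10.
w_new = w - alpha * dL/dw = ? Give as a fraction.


w_new = 14 - 4/5 * 10 = 14 - 8 = 6.

6


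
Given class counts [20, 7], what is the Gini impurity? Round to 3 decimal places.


Total = 27. Proportions: 20/27, 7/27. sum(p_i^2) = 0.6159. Gini = 1 - 0.6159 = 0.3841, which rounds to 0.384.

0.384


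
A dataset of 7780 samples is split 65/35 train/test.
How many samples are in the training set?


Test set = 7780 * 35% = 2723. Training set = 7780 - 2723 = 5057.

5057


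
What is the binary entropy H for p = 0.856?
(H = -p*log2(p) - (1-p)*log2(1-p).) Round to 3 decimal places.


H = -0.856*log2(0.856) - 0.144*log2(0.144) = 0.595.

0.595


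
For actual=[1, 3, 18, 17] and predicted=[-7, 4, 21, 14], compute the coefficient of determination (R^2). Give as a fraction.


Mean(y) = 39/4. SS_res = 83. SS_tot = 971/4. R^2 = 1 - 83/(971/4) = 639/971.

639/971


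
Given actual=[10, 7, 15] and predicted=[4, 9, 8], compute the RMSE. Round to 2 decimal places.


MSE = 29.6667. RMSE = sqrt(29.6667) = 5.45.

5.45


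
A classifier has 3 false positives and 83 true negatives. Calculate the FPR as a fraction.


FPR = FP / (FP + TN) = 3 / 86 = 3/86.

3/86


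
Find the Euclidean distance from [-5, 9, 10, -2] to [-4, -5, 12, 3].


d = sqrt(sum of squared differences). (-5--4)^2=1, (9--5)^2=196, (10-12)^2=4, (-2-3)^2=25. Sum = 226.

sqrt(226)


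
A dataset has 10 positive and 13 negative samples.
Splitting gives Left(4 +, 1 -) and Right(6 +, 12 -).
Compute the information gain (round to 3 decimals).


H(parent) = 0.9877. H(left) = 0.7219, H(right) = 0.9183. Weighted = (5/23)*0.7219 + (18/23)*0.9183 = 0.8756. IG = 0.9877 - 0.8756 = 0.1121, which rounds to 0.112.

0.112


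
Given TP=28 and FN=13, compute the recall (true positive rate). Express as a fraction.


Recall = TP / (TP + FN) = 28 / 41 = 28/41.

28/41


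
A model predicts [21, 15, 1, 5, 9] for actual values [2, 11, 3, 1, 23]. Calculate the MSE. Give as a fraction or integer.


MSE = (1/5) * ((2-21)^2=361 + (11-15)^2=16 + (3-1)^2=4 + (1-5)^2=16 + (23-9)^2=196). Sum = 593. MSE = 593/5.

593/5


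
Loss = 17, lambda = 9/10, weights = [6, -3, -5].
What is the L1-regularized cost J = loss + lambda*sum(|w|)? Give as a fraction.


L1 norm = sum(|w|) = 14. J = 17 + 9/10 * 14 = 148/5.

148/5


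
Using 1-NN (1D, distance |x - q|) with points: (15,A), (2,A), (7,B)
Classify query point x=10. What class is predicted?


Distances: |15-10|=5, |2-10|=8, |7-10|=3. 1 nearest: (7,B). Counts: {'B': 1}. Majority class: B.

B


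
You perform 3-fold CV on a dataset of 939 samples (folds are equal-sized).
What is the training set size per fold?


Each validation fold has 939/3 = 313 samples. Training set = 939 - 313 = 626.

626


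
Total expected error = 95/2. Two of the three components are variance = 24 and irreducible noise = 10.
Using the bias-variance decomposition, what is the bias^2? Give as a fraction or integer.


Total error = bias^2 + variance + irreducible noise. So bias^2 = 95/2 - 24 - 10 = 27/2.

27/2


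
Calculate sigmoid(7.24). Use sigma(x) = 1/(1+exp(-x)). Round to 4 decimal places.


sigma(7.24) = 1/(1+e^(-7.24)) = 1/(1+0.000717) = 1/1.000717 = 0.9993.

0.9993


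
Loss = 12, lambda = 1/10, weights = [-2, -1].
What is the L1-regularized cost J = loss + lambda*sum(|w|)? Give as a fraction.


L1 norm = sum(|w|) = 3. J = 12 + 1/10 * 3 = 123/10.

123/10


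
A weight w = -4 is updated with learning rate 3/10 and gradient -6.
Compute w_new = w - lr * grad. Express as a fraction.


w_new = -4 - 3/10 * -6 = -4 - -9/5 = -11/5.

-11/5


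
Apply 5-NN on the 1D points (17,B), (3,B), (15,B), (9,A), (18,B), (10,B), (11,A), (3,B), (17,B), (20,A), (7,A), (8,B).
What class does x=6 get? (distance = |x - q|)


Distances: |17-6|=11, |3-6|=3, |15-6|=9, |9-6|=3, |18-6|=12, |10-6|=4, |11-6|=5, |3-6|=3, |17-6|=11, |20-6|=14, |7-6|=1, |8-6|=2. 5 nearest: (7,A), (8,B), (9,A), (3,B), (3,B). Counts: {'A': 2, 'B': 3}. Majority class: B.

B


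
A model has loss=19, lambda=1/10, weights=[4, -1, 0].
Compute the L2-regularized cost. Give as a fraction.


L2 sq norm = sum(w^2) = 17. J = 19 + 1/10 * 17 = 207/10.

207/10


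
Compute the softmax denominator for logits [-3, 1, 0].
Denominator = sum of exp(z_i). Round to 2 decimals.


Denom = e^-3=0.0498 + e^1=2.7183 + e^0=1.0000. Sum = 3.7681, which rounds to 3.77.

3.77


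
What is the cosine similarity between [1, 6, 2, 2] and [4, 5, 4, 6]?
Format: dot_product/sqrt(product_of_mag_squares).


dot = 54. |a|^2 = 45, |b|^2 = 93. cos = 54/sqrt(4185).

54/sqrt(4185)


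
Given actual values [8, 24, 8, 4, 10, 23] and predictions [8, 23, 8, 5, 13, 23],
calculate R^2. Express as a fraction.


Mean(y) = 77/6. SS_res = 11. SS_tot = 2165/6. R^2 = 1 - 11/(2165/6) = 2099/2165.

2099/2165


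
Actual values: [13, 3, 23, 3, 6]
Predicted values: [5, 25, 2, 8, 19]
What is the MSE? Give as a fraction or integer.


MSE = (1/5) * ((13-5)^2=64 + (3-25)^2=484 + (23-2)^2=441 + (3-8)^2=25 + (6-19)^2=169). Sum = 1183. MSE = 1183/5.

1183/5


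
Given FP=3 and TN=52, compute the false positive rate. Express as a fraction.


FPR = FP / (FP + TN) = 3 / 55 = 3/55.

3/55


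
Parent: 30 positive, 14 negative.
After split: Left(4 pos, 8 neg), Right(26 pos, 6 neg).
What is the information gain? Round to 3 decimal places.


H(parent) = 0.9024. H(left) = 0.9183, H(right) = 0.6962. Weighted = (12/44)*0.9183 + (32/44)*0.6962 = 0.7568. IG = 0.9024 - 0.7568 = 0.1456, which rounds to 0.146.

0.146


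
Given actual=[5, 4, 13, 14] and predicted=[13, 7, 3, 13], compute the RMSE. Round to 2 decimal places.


MSE = 43.5000. RMSE = sqrt(43.5000) = 6.60.

6.60


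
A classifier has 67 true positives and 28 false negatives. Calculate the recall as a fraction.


Recall = TP / (TP + FN) = 67 / 95 = 67/95.

67/95


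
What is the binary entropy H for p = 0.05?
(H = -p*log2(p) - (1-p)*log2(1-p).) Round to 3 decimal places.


H = -0.05*log2(0.05) - 0.95*log2(0.95) = 0.286.

0.286


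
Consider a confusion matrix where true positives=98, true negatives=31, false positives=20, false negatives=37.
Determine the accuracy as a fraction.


Accuracy = (TP + TN) / (TP + TN + FP + FN) = (98 + 31) / 186 = 43/62.

43/62


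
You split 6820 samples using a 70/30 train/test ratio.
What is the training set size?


Test set = 6820 * 30% = 2046. Training set = 6820 - 2046 = 4774.

4774


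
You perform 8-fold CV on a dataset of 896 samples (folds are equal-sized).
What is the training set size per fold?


Each validation fold has 896/8 = 112 samples. Training set = 896 - 112 = 784.

784


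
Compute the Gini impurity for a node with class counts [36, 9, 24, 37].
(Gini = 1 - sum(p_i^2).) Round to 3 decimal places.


Total = 106. Proportions: 36/106, 9/106, 24/106, 37/106. sum(p_i^2) = 0.2957. Gini = 1 - 0.2957 = 0.7043, which rounds to 0.704.

0.704


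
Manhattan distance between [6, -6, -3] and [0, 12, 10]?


d = sum of absolute differences: |6-0|=6 + |-6-12|=18 + |-3-10|=13 = 37.

37


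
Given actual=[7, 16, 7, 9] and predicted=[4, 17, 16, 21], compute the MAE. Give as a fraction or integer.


MAE = (1/4) * (|7-4|=3 + |16-17|=1 + |7-16|=9 + |9-21|=12). Sum = 25. MAE = 25/4.

25/4


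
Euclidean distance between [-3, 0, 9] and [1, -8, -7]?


d = sqrt(sum of squared differences). (-3-1)^2=16, (0--8)^2=64, (9--7)^2=256. Sum = 336.

sqrt(336)


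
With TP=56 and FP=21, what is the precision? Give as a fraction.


Precision = TP / (TP + FP) = 56 / 77 = 8/11.

8/11


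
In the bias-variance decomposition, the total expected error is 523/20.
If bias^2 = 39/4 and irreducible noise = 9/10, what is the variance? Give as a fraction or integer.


Total error = bias^2 + variance + irreducible noise. So variance = 523/20 - 39/4 - 9/10 = 31/2.

31/2


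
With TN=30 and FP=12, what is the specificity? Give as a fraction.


Specificity = TN / (TN + FP) = 30 / 42 = 5/7.

5/7


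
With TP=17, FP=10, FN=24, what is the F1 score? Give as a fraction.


Precision = 17/27 = 17/27. Recall = 17/41 = 17/41. F1 = 2*P*R/(P+R) = 1/2.

1/2


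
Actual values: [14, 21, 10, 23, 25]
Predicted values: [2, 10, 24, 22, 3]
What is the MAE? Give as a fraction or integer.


MAE = (1/5) * (|14-2|=12 + |21-10|=11 + |10-24|=14 + |23-22|=1 + |25-3|=22). Sum = 60. MAE = 12.

12


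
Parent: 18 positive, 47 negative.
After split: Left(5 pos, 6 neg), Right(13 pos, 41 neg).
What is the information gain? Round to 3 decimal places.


H(parent) = 0.8512. H(left) = 0.9940, H(right) = 0.7963. Weighted = (11/65)*0.9940 + (54/65)*0.7963 = 0.8298. IG = 0.8512 - 0.8298 = 0.0214, which rounds to 0.021.

0.021


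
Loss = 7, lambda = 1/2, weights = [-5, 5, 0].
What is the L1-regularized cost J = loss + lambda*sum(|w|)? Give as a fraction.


L1 norm = sum(|w|) = 10. J = 7 + 1/2 * 10 = 12.

12


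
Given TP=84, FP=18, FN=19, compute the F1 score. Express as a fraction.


Precision = 84/102 = 14/17. Recall = 84/103 = 84/103. F1 = 2*P*R/(P+R) = 168/205.

168/205


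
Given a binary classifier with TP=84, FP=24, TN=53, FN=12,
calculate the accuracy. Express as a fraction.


Accuracy = (TP + TN) / (TP + TN + FP + FN) = (84 + 53) / 173 = 137/173.

137/173


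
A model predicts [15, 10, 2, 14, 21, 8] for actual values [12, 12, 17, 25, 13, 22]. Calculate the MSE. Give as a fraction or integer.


MSE = (1/6) * ((12-15)^2=9 + (12-10)^2=4 + (17-2)^2=225 + (25-14)^2=121 + (13-21)^2=64 + (22-8)^2=196). Sum = 619. MSE = 619/6.

619/6


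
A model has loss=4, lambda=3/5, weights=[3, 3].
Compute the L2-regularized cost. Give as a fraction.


L2 sq norm = sum(w^2) = 18. J = 4 + 3/5 * 18 = 74/5.

74/5


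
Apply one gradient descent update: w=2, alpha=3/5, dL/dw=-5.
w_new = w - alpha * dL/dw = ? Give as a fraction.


w_new = 2 - 3/5 * -5 = 2 - -3 = 5.

5


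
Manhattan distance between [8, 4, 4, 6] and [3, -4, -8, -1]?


d = sum of absolute differences: |8-3|=5 + |4--4|=8 + |4--8|=12 + |6--1|=7 = 32.

32


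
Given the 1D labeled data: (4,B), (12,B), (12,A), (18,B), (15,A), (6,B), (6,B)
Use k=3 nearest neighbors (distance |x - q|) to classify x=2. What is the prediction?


Distances: |4-2|=2, |12-2|=10, |12-2|=10, |18-2|=16, |15-2|=13, |6-2|=4, |6-2|=4. 3 nearest: (4,B), (6,B), (6,B). Counts: {'B': 3}. Majority class: B.

B


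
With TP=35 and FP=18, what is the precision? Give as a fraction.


Precision = TP / (TP + FP) = 35 / 53 = 35/53.

35/53


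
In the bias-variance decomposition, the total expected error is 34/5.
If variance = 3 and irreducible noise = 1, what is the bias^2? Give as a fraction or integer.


Total error = bias^2 + variance + irreducible noise. So bias^2 = 34/5 - 3 - 1 = 14/5.

14/5


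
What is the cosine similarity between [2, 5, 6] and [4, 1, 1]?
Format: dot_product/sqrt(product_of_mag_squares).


dot = 19. |a|^2 = 65, |b|^2 = 18. cos = 19/sqrt(1170).

19/sqrt(1170)


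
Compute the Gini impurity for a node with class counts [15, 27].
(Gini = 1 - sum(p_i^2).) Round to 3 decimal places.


Total = 42. Proportions: 15/42, 27/42. sum(p_i^2) = 0.5408. Gini = 1 - 0.5408 = 0.4592, which rounds to 0.459.

0.459


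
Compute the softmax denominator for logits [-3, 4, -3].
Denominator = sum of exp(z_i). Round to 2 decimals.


Denom = e^-3=0.0498 + e^4=54.5982 + e^-3=0.0498. Sum = 54.6978, which rounds to 54.70.

54.70


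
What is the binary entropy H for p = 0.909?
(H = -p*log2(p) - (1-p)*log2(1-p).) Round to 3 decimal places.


H = -0.909*log2(0.909) - 0.091*log2(0.091) = 0.440.

0.440


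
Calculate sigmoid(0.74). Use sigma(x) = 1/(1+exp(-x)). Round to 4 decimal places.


sigma(0.74) = 1/(1+e^(-0.74)) = 1/(1+0.477114) = 1/1.477114 = 0.6770.

0.6770


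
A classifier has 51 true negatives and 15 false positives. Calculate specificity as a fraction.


Specificity = TN / (TN + FP) = 51 / 66 = 17/22.

17/22


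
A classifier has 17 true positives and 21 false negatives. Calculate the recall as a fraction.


Recall = TP / (TP + FN) = 17 / 38 = 17/38.

17/38


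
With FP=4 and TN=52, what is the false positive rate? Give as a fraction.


FPR = FP / (FP + TN) = 4 / 56 = 1/14.

1/14


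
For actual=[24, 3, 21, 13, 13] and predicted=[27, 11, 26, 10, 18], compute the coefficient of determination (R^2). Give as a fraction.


Mean(y) = 74/5. SS_res = 132. SS_tot = 1344/5. R^2 = 1 - 132/(1344/5) = 57/112.

57/112


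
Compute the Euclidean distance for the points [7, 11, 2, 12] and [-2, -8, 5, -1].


d = sqrt(sum of squared differences). (7--2)^2=81, (11--8)^2=361, (2-5)^2=9, (12--1)^2=169. Sum = 620.

sqrt(620)


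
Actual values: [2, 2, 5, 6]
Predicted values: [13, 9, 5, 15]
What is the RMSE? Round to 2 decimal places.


MSE = 62.7500. RMSE = sqrt(62.7500) = 7.92.

7.92


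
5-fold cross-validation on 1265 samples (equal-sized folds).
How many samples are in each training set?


Each validation fold has 1265/5 = 253 samples. Training set = 1265 - 253 = 1012.

1012


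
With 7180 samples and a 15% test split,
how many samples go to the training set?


Test set = 7180 * 15% = 1077. Training set = 7180 - 1077 = 6103.

6103


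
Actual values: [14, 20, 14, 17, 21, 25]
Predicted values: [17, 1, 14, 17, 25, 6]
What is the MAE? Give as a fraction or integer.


MAE = (1/6) * (|14-17|=3 + |20-1|=19 + |14-14|=0 + |17-17|=0 + |21-25|=4 + |25-6|=19). Sum = 45. MAE = 15/2.

15/2
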